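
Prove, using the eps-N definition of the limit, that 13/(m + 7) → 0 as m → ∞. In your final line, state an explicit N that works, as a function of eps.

Fix eps > 0. For m ≥ 1, |13/(m + 7) − 0| = 13/(m + 7) ≤ 13/m.
We need 13/m < eps, i.e. m > 13/eps.
Take N = 13/eps. If m > N then |13/(m + 7)| ≤ 13/m < eps.

N = 13/eps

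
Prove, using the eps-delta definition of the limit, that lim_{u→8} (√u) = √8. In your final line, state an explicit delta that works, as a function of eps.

delta = min(8, √8·eps)

Let eps > 0 be given. We want delta > 0 such that 0 < |u − 8| < delta implies |√u − √8| < eps.
Multiplying by the conjugate, |√u − √8| = |u − 8|/(√u + √8).
Restrict delta ≤ 8 so that |u − 8| < 8 forces u > 0, and then √u + √8 > √8.
Hence |√u − √8| < |u − 8|/√8, which is < eps once |u − 8| < √8·eps.
Take delta = min(8, √8·eps). If 0 < |u − 8| < delta then u > 0 and |√u − √8| < |u − 8|/√8 < eps.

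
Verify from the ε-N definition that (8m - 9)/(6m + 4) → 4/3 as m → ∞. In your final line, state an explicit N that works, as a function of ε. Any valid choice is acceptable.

Suppose ε > 0. For m ≥ 1, |(8m - 9)/(6m + 4) − (4/3)| = |-86|/(6(6m + 4)) = 86/(6(6m + 4)).
Since 6m + 4 ≥ 6m for m ≥ 1, this is ≤ 86/(6·6m) = (43/18)/m.
So |(8m - 9)/(6m + 4) − (4/3)| < ε whenever m > (43/18)/ε.
Take N = (43/18)/ε. If m > N then |(8m - 9)/(6m + 4) − (4/3)| ≤ (43/18)/m < ε.

N = (43/18)/ε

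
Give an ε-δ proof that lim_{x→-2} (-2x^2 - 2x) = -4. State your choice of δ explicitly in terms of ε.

Suppose ε > 0. We want δ > 0 such that 0 < |x + 2| < δ implies |(-2x^2 - 2x) + 4| < ε.
(-2x^2 - 2x) + 4 = -2x^2 - 2x + 4 = (x + 2)(-2x + 2).
So |(-2x^2 - 2x) + 4| = |x + 2|·|-2x + 2|.
Require δ ≤ 1. Then |x + 2| < 1 gives |x| < 3, and by the triangle inequality |-2x + 2| ≤ 2·3 + 2 = 8.
Hence |(-2x^2 - 2x) + 4| ≤ 8|x + 2| < ε provided |x + 2| < ε/8.
Take δ = min(1, ε/8). Then 0 < |x + 2| < δ gives both |x + 2| < 1 and |x + 2| < ε/8, so |(-2x^2 - 2x) + 4| < ε.

δ = min(1, ε/8)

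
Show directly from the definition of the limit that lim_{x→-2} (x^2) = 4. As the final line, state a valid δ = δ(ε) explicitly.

δ = min(1, ε/5)

Fix ε > 0. We seek δ > 0 with 0 < |x + 2| < δ ⇒ |x^2 − 4| < ε.
Factor: x^2 − 4 = (x + 2)(x - 2), so |x^2 − 4| = |x + 2|·|x - 2|.
Impose δ ≤ 1 so that |x| < 3; then |x - 2| ≤ 5.
Hence |x^2 − 4| ≤ 5|x + 2|, which is < ε once |x + 2| < ε/5.
Take δ = min(1, ε/5). If 0 < |x + 2| < δ then both bounds hold and |x^2 − 4| ≤ 5|x + 2| < 5·(ε/5) = ε.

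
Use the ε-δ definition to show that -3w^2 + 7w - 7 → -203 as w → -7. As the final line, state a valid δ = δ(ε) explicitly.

δ = min(2, ε/55)

Let ε > 0. We want δ > 0 such that 0 < |w + 7| < δ implies |(-3w^2 + 7w - 7) + 203| < ε.
(-3w^2 + 7w - 7) + 203 = -3w^2 + 7w + 196 = (w + 7)(-3w + 28).
So |(-3w^2 + 7w - 7) + 203| = |w + 7|·|-3w + 28|.
Assume first that |w + 7| < 2, so |w| < 9. Then |-3w + 28| ≤ 3·9 + 28 = 55.
Hence |(-3w^2 + 7w - 7) + 203| ≤ 55|w + 7| < ε provided |w + 7| < ε/55.
Choosing δ = min(2, ε/55) ensures both conditions, hence |(-3w^2 + 7w - 7) + 203| < ε.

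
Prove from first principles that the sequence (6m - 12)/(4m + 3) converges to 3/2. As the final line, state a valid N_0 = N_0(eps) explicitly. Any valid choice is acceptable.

N_0 = (33/8)/eps

Let eps > 0 be given. For m ≥ 1, |(6m - 12)/(4m + 3) − (3/2)| = |-66|/(4(4m + 3)) = 66/(4(4m + 3)).
Since 4m + 3 ≥ 4m for m ≥ 1, this is ≤ 66/(4·4m) = (33/8)/m.
So |(6m - 12)/(4m + 3) − (3/2)| < eps whenever m > (33/8)/eps.
Take N_0 = (33/8)/eps. If m > N_0 then |(6m - 12)/(4m + 3) − (3/2)| ≤ (33/8)/m < eps.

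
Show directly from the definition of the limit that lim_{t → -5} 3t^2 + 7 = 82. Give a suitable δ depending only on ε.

Let ε > 0. We want δ > 0 such that 0 < |t + 5| < δ implies |(3t^2 + 7) − 82| < ε.
(3t^2 + 7) − 82 = 3t^2 - 75 = (t + 5)(3t - 15).
So |(3t^2 + 7) − 82| = |t + 5|·|3t - 15|.
Require δ ≤ 1. Then |t + 5| < 1 gives |t| < 6, and by the triangle inequality |3t - 15| ≤ 3·6 + 15 = 33.
Hence |(3t^2 + 7) − 82| ≤ 33|t + 5| < ε provided |t + 5| < ε/33.
Choosing δ = min(1, ε/33) ensures both conditions, hence |(3t^2 + 7) − 82| < ε.

δ = min(1, ε/33)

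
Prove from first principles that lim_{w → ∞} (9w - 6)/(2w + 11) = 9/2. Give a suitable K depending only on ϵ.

Let ϵ > 0. We seek K > 0 such that w > K implies |(9w - 6)/(2w + 11) − (9/2)| < ϵ.
(9w - 6)/(2w + 11) − (9/2) = (2(9w - 6) − 9(2w + 11)) / (2(2w + 11)) = -111/(2(2w + 11)).
For w > 0 we have 2w + 11 > 2w, so |(9w - 6)/(2w + 11) − (9/2)| = 111/(2(2w + 11)) < 111/(2·2w) = (111/4)/w.
Thus |(9w - 6)/(2w + 11) − (9/2)| < ϵ whenever w > (111/4)/ϵ.
Take K = (111/4)/ϵ. If w > K then |(9w - 6)/(2w + 11) − (9/2)| < (111/4)/w < ϵ.

K = (111/4)/ϵ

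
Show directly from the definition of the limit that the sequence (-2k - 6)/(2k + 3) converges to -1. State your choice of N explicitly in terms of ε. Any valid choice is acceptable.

N = (3/2)/ε

Let ε > 0. For k ≥ 1, |(-2k - 6)/(2k + 3) + 1| = |-6|/(2(2k + 3)) = 6/(2(2k + 3)).
Since 2k + 3 ≥ 2k for k ≥ 1, this is ≤ 6/(2·2k) = (3/2)/k.
So |(-2k - 6)/(2k + 3) + 1| < ε whenever k > (3/2)/ε.
Take N = (3/2)/ε. If k > N then |(-2k - 6)/(2k + 3) + 1| ≤ (3/2)/k < ε.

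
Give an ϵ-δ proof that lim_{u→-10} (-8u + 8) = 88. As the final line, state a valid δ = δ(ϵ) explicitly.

δ = ϵ/8

Fix ϵ > 0. We need δ > 0 so that 0 < |u + 10| < δ implies |(-8u + 8) − 88| < ϵ.
|(-8u + 8) − 88| = |-8u - 80| = 8|u + 10|.
So 8|u + 10| < ϵ exactly when |u + 10| < ϵ/8.
Take δ = ϵ/8. If 0 < |u + 10| < δ then |(-8u + 8) − 88| = 8|u + 10| < 8·(ϵ/8) = ϵ.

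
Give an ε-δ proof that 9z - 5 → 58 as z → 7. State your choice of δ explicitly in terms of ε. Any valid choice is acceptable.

Suppose ε > 0. We need δ > 0 so that 0 < |z − 7| < δ implies |(9z - 5) − 58| < ε.
|(9z - 5) − 58| = |9z - 63| = 9|z − 7|.
So 9|z − 7| < ε exactly when |z − 7| < ε/9.
Choosing δ = ε/9 gives |(9z - 5) − 58| = 9|z − 7| < ε whenever |z − 7| < δ.

δ = ε/9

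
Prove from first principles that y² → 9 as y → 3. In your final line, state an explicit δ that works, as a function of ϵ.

δ = min(1, ϵ/7)

Let ϵ > 0. We seek δ > 0 with 0 < |y − 3| < δ ⇒ |y² − 9| < ϵ.
Factor: y² − 9 = (y − 3)(y + 3), so |y² − 9| = |y − 3|·|y + 3|.
Impose δ ≤ 1 so that |y| < 4; then |y + 3| ≤ 7.
Hence |y² − 9| ≤ 7|y − 3|, which is < ϵ once |y − 3| < ϵ/7.
Take δ = min(1, ϵ/7). If 0 < |y − 3| < δ then both bounds hold and |y² − 9| ≤ 7|y − 3| < 7·(ϵ/7) = ϵ.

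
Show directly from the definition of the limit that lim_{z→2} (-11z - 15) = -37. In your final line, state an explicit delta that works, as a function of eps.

Let eps > 0 be given. We need delta > 0 so that 0 < |z − 2| < delta implies |(-11z - 15) + 37| < eps.
Since (-11z - 15) + 37 = -11(z − 2), we have |(-11z - 15) + 37| = 11|z − 2|.
So 11|z − 2| < eps exactly when |z − 2| < eps/11.
Take delta = eps/11. If 0 < |z − 2| < delta then |(-11z - 15) + 37| = 11|z − 2| < 11·(eps/11) = eps.

delta = eps/11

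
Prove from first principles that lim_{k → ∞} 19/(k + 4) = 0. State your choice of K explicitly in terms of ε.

Fix ε > 0. For k ≥ 1, |19/(k + 4) − 0| = 19/(k + 4) ≤ 19/k.
We need 19/k < ε, i.e. k > 19/ε.
Take K = 19/ε. If k > K then |19/(k + 4)| ≤ 19/k < ε.

K = 19/ε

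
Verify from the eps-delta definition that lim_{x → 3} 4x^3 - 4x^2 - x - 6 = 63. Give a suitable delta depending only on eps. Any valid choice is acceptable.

Suppose eps > 0. We want delta > 0 such that 0 < |x − 3| < delta implies |(4x^3 - 4x^2 - x - 6) − 63| < eps.
(4x^3 - 4x^2 - x - 6) − 63 = 4x^3 - 4x^2 - x - 69 = (x − 3)(4x^2 + 8x + 23).
So |(4x^3 - 4x^2 - x - 6) − 63| = |x − 3|·|4x^2 + 8x + 23|.
Assume first that |x − 3| < 2, so |x| < 5. Then |4x^2 + 8x + 23| ≤ 4·5^2 + 8·5 + 23 = 163.
Hence |(4x^3 - 4x^2 - x - 6) − 63| ≤ 163|x − 3| < eps provided |x − 3| < eps/163.
Take delta = min(2, eps/163). Then 0 < |x − 3| < delta gives both |x − 3| < 2 and |x − 3| < eps/163, so |(4x^3 - 4x^2 - x - 6) − 63| < eps.

delta = min(2, eps/163)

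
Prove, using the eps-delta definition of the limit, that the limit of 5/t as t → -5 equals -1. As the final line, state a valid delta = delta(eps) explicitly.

delta = min(5/2, (5/2)eps)

Suppose eps > 0. We seek delta > 0 such that 0 < |t + 5| < delta implies |5/t + 1| < eps.
|5/t + 1| = 5·|-5 − t|/(5·|t|) = 5|t + 5|/(5|t|).
Require delta ≤ 5/2 so that |t| > 5 − 5/2 = 5/2, hence 5|t| > 25/2.
Then |5/t + 1| < 5|t + 5|/(25/2), which is < eps when |t + 5| < (5/2)eps.
Take delta = min(5/2, (5/2)eps). Then 0 < |t + 5| < delta gives both |t + 5| < 5/2 and |t + 5| < (5/2)eps, so |5/t + 1| < eps.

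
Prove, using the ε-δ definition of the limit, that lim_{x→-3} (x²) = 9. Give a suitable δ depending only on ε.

δ = min(1, ε/7)

Fix ε > 0. We seek δ > 0 with 0 < |x + 3| < δ ⇒ |x² − 9| < ε.
Factor: x² − 9 = (x + 3)(x - 3), so |x² − 9| = |x + 3|·|x - 3|.
Impose δ ≤ 1 so that |x| < 4; then |x - 3| ≤ 7.
Hence |x² − 9| ≤ 7|x + 3|, which is < ε once |x + 3| < ε/7.
Take δ = min(1, ε/7). If 0 < |x + 3| < δ then both bounds hold and |x² − 9| ≤ 7|x + 3| < 7·(ε/7) = ε.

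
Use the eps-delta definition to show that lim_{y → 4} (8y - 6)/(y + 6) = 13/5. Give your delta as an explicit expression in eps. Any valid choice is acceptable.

delta = min(5, (25/27)eps)

Fix eps > 0. We want delta > 0 with 0 < |y − 4| < delta ⇒ |(8y - 6)/(y + 6) − (13/5)| < eps.
Combining over a common denominator, (8y - 6)/(y + 6) − (13/5) = [(8y - 6)·10 − 26·(y + 6)] / [10·(y + 6)] = 54(y − 4) / (10(y + 6)).
So |(8y - 6)/(y + 6) − (13/5)| = 54|y − 4| / (10·|y + 6|).
Require delta ≤ 5, so |y + 6| ≥ |10| − |y − 4| > 10 − 5 = 5.
Hence |(8y - 6)/(y + 6) − (13/5)| < 54|y − 4|/(10·5) = (27/25)|y − 4|, which is < eps once |y − 4| < (25/27)eps.
Take delta = min(5, (25/27)eps). Then 0 < |y − 4| < delta forces both bounds, so |(8y - 6)/(y + 6) − (13/5)| < eps.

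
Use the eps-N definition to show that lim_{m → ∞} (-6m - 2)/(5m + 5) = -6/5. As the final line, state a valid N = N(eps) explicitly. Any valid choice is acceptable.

Suppose eps > 0. For m ≥ 1, |(-6m - 2)/(5m + 5) + 6/5| = |20|/(5(5m + 5)) = 20/(5(5m + 5)).
Since 5m + 5 ≥ 5m for m ≥ 1, this is ≤ 20/(5·5m) = (4/5)/m.
So |(-6m - 2)/(5m + 5) + 6/5| < eps whenever m > (4/5)/eps.
Take N = (4/5)/eps. If m > N then |(-6m - 2)/(5m + 5) + 6/5| ≤ (4/5)/m < eps.

N = (4/5)/eps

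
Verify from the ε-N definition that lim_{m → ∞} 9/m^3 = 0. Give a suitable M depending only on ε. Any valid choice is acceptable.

M = (9/ε)^{1/3}

Let ε > 0. For m ≥ 1, |9/m^3 − 0| = 9/m^3.
9/m^3 < ε ⇔ m^3 > 9/ε ⇔ m > (9/ε)^{1/3}.
Take M = (9/ε)^{1/3}. Then m > M implies 9/m^3 < ε.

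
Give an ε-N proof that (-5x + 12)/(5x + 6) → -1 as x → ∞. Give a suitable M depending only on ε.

Fix ε > 0. We seek M > 0 such that x > M implies |(-5x + 12)/(5x + 6) + 1| < ε.
(-5x + 12)/(5x + 6) + 1 = (5(-5x + 12) − (-5)(5x + 6)) / (5(5x + 6)) = 90/(5(5x + 6)).
For x > 0 we have 5x + 6 > 5x, so |(-5x + 12)/(5x + 6) + 1| = 90/(5(5x + 6)) < 90/(5·5x) = (18/5)/x.
Thus |(-5x + 12)/(5x + 6) + 1| < ε whenever x > (18/5)/ε.
Take M = (18/5)/ε. If x > M then |(-5x + 12)/(5x + 6) + 1| < (18/5)/x < ε.

M = (18/5)/ε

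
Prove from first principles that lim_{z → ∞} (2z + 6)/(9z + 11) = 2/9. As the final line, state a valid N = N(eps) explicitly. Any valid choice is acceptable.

N = (32/81)/eps

Fix eps > 0. We seek N > 0 such that z > N implies |(2z + 6)/(9z + 11) − (2/9)| < eps.
(2z + 6)/(9z + 11) − (2/9) = (9(2z + 6) − 2(9z + 11)) / (9(9z + 11)) = 32/(9(9z + 11)).
For z > 0 we have 9z + 11 > 9z, so |(2z + 6)/(9z + 11) − (2/9)| = 32/(9(9z + 11)) < 32/(9·9z) = (32/81)/z.
Thus |(2z + 6)/(9z + 11) − (2/9)| < eps whenever z > (32/81)/eps.
Take N = (32/81)/eps. If z > N then |(2z + 6)/(9z + 11) − (2/9)| < (32/81)/z < eps.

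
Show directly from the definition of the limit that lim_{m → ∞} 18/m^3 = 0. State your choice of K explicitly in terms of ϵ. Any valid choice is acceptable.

Suppose ϵ > 0. For m ≥ 1, |18/m^3 − 0| = 18/m^3.
18/m^3 < ϵ ⇔ m^3 > 18/ϵ ⇔ m > (18/ϵ)^{1/3}.
Take K = (18/ϵ)^{1/3}. Then m > K implies 18/m^3 < ϵ.

K = (18/ϵ)^{1/3}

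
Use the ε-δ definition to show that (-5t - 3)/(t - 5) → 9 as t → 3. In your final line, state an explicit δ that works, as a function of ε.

Let ε > 0. We want δ > 0 with 0 < |t − 3| < δ ⇒ |(-5t - 3)/(t - 5) − 9| < ε.
Combining over a common denominator, (-5t - 3)/(t - 5) − 9 = [(-5t - 3)·(-2) − (-18)·(t - 5)] / [(-2)·(t - 5)] = 28(t − 3) / ((-2)(t - 5)).
So |(-5t - 3)/(t - 5) − 9| = 28|t − 3| / (2·|t − 5|).
Restrict δ ≤ 1. Then |t − 3| < 1 gives |t − 5| = |(t − 3) + (-2)| ≥ 2 − 1 = 1.
Hence |(-5t - 3)/(t - 5) − 9| < 28|t − 3|/(2·1) = 14|t − 3|, which is < ε once |t − 3| < (1/14)ε.
Take δ = min(1, (1/14)ε). Then 0 < |t − 3| < δ forces both bounds, so |(-5t - 3)/(t - 5) − 9| < ε.

δ = min(1, (1/14)ε)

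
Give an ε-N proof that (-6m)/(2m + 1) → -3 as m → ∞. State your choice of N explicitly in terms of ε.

Fix ε > 0. For m ≥ 1, |(-6m)/(2m + 1) + 3| = |6|/(2(2m + 1)) = 6/(2(2m + 1)).
Since 2m + 1 ≥ 2m for m ≥ 1, this is ≤ 6/(2·2m) = (3/2)/m.
So |(-6m)/(2m + 1) + 3| < ε whenever m > (3/2)/ε.
Take N = (3/2)/ε. If m > N then |(-6m)/(2m + 1) + 3| ≤ (3/2)/m < ε.

N = (3/2)/ε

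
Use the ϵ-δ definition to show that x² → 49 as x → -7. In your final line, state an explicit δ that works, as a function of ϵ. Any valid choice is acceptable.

δ = min(2, ϵ/16)

Fix ϵ > 0. We seek δ > 0 with 0 < |x + 7| < δ ⇒ |x² − 49| < ϵ.
Factor: x² − 49 = (x + 7)(x - 7), so |x² − 49| = |x + 7|·|x - 7|.
Restrict δ ≤ 2. Then |x + 7| < 2 gives |x| < 9, so by the triangle inequality |x - 7| ≤ 9 + 7 = 16.
Hence |x² − 49| ≤ 16|x + 7|, which is < ϵ once |x + 7| < ϵ/16.
Take δ = min(2, ϵ/16). If 0 < |x + 7| < δ then both bounds hold and |x² − 49| ≤ 16|x + 7| < 16·(ϵ/16) = ϵ.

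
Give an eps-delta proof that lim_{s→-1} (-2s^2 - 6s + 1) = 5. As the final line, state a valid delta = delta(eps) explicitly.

delta = min(1, eps/8)

Suppose eps > 0. We want delta > 0 such that 0 < |s + 1| < delta implies |(-2s^2 - 6s + 1) − 5| < eps.
(-2s^2 - 6s + 1) − 5 = -2s^2 - 6s - 4 = (s + 1)(-2s - 4).
So |(-2s^2 - 6s + 1) − 5| = |s + 1|·|-2s - 4|.
Assume first that |s + 1| < 1, so |s| < 2. Then |-2s - 4| ≤ 2·2 + 4 = 8.
Hence |(-2s^2 - 6s + 1) − 5| ≤ 8|s + 1| < eps provided |s + 1| < eps/8.
Choosing delta = min(1, eps/8) ensures both conditions, hence |(-2s^2 - 6s + 1) − 5| < eps.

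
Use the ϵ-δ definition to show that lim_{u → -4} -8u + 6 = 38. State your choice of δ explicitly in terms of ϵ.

δ = ϵ/8

Let ϵ > 0. We need δ > 0 so that 0 < |u + 4| < δ implies |(-8u + 6) − 38| < ϵ.
|(-8u + 6) − 38| = |-8u - 32| = 8|u + 4|.
So 8|u + 4| < ϵ exactly when |u + 4| < ϵ/8.
Take δ = ϵ/8. If 0 < |u + 4| < δ then |(-8u + 6) − 38| = 8|u + 4| < 8·(ϵ/8) = ϵ.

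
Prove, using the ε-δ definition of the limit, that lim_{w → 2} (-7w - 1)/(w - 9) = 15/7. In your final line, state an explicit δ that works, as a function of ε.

δ = min(7/2, (49/128)ε)

Let ε > 0. We want δ > 0 with 0 < |w − 2| < δ ⇒ |(-7w - 1)/(w - 9) − (15/7)| < ε.
Combining over a common denominator, (-7w - 1)/(w - 9) − (15/7) = [(-7w - 1)·(-7) − (-15)·(w - 9)] / [(-7)·(w - 9)] = 64(w − 2) / ((-7)(w - 9)).
So |(-7w - 1)/(w - 9) − (15/7)| = 64|w − 2| / (7·|w − 9|).
Require δ ≤ 7/2, so |w − 9| ≥ |-7| − |w − 2| > 7 − 7/2 = 7/2.
Hence |(-7w - 1)/(w - 9) − (15/7)| < 64|w − 2|/(7·(7/2)) = (128/49)|w − 2|, which is < ε once |w − 2| < (49/128)ε.
Take δ = min(7/2, (49/128)ε). Then 0 < |w − 2| < δ forces both bounds, so |(-7w - 1)/(w - 9) − (15/7)| < ε.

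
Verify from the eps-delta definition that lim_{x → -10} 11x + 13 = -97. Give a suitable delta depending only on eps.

delta = eps/11

Let eps > 0. We need delta > 0 so that 0 < |x + 10| < delta implies |(11x + 13) + 97| < eps.
|(11x + 13) + 97| = |11x + 110| = 11|x + 10|.
Thus it suffices that |x + 10| < eps/11.
Take delta = eps/11. If 0 < |x + 10| < delta then |(11x + 13) + 97| = 11|x + 10| < 11·(eps/11) = eps.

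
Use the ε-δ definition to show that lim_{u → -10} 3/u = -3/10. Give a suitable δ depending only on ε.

Suppose ε > 0. We seek δ > 0 such that 0 < |u + 10| < δ implies |3/u + 3/10| < ε.
|3/u + 3/10| = 3·|-10 − u|/(10·|u|) = 3|u + 10|/(10|u|).
Restrict δ ≤ 5. Then |u + 10| < 5 gives |u| > 5, so 10|u| > 50.
Then |3/u + 3/10| < 3|u + 10|/50, which is < ε when |u + 10| < (50/3)ε.
Take δ = min(5, (50/3)ε). Then 0 < |u + 10| < δ gives both |u + 10| < 5 and |u + 10| < (50/3)ε, so |3/u + 3/10| < ε.

δ = min(5, (50/3)ε)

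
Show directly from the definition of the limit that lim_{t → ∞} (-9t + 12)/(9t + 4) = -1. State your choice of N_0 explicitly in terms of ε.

Let ε > 0 be given. We seek N_0 > 0 such that t > N_0 implies |(-9t + 12)/(9t + 4) + 1| < ε.
(-9t + 12)/(9t + 4) + 1 = (9(-9t + 12) − (-9)(9t + 4)) / (9(9t + 4)) = 144/(9(9t + 4)).
For t > 0 we have 9t + 4 > 9t, so |(-9t + 12)/(9t + 4) + 1| = 144/(9(9t + 4)) < 144/(9·9t) = (16/9)/t.
Thus |(-9t + 12)/(9t + 4) + 1| < ε whenever t > (16/9)/ε.
Take N_0 = (16/9)/ε. If t > N_0 then |(-9t + 12)/(9t + 4) + 1| < (16/9)/t < ε.

N_0 = (16/9)/ε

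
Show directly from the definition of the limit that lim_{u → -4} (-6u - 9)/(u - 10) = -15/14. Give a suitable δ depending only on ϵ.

δ = min(7, (98/69)ϵ)

Fix ϵ > 0. We want δ > 0 with 0 < |u + 4| < δ ⇒ |(-6u - 9)/(u - 10) + 15/14| < ϵ.
Combining over a common denominator, (-6u - 9)/(u - 10) + 15/14 = [(-6u - 9)·(-14) − 15·(u - 10)] / [(-14)·(u - 10)] = 69(u + 4) / ((-14)(u - 10)).
So |(-6u - 9)/(u - 10) + 15/14| = 69|u + 4| / (14·|u − 10|).
Restrict δ ≤ 7. Then |u + 4| < 7 gives |u − 10| = |(u + 4) + (-14)| ≥ 14 − 7 = 7.
Hence |(-6u - 9)/(u - 10) + 15/14| < 69|u + 4|/(14·7) = (69/98)|u + 4|, which is < ϵ once |u + 4| < (98/69)ϵ.
Take δ = min(7, (98/69)ϵ). Then 0 < |u + 4| < δ forces both bounds, so |(-6u - 9)/(u - 10) + 15/14| < ϵ.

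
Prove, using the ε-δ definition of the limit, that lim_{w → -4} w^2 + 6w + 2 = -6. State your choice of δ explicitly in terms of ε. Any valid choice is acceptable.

δ = min(1, ε/7)

Let ε > 0. We want δ > 0 such that 0 < |w + 4| < δ implies |(w^2 + 6w + 2) + 6| < ε.
(w^2 + 6w + 2) + 6 = w^2 + 6w + 8 = (w + 4)(w + 2).
So |(w^2 + 6w + 2) + 6| = |w + 4|·|w + 2|.
Assume first that |w + 4| < 1, so |w| < 5. Then |w + 2| ≤ 5 + 2 = 7.
Hence |(w^2 + 6w + 2) + 6| ≤ 7|w + 4| < ε provided |w + 4| < ε/7.
Take δ = min(1, ε/7). Then 0 < |w + 4| < δ gives both |w + 4| < 1 and |w + 4| < ε/7, so |(w^2 + 6w + 2) + 6| < ε.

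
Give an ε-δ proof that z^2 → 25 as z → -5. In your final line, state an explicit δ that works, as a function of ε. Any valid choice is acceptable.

Let ε > 0. We seek δ > 0 with 0 < |z + 5| < δ ⇒ |z^2 − 25| < ε.
Factor: z^2 − 25 = (z + 5)(z - 5), so |z^2 − 25| = |z + 5|·|z - 5|.
Impose δ ≤ 1 so that |z| < 6; then |z - 5| ≤ 11.
Hence |z^2 − 25| ≤ 11|z + 5|, which is < ε once |z + 5| < ε/11.
Take δ = min(1, ε/11). If 0 < |z + 5| < δ then both bounds hold and |z^2 − 25| ≤ 11|z + 5| < 11·(ε/11) = ε.

δ = min(1, ε/11)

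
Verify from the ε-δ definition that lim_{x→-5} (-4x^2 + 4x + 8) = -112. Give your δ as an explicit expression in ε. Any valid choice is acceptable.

Fix ε > 0. We want δ > 0 such that 0 < |x + 5| < δ implies |(-4x^2 + 4x + 8) + 112| < ε.
(-4x^2 + 4x + 8) + 112 = -4x^2 + 4x + 120 = (x + 5)(-4x + 24).
So |(-4x^2 + 4x + 8) + 112| = |x + 5|·|-4x + 24|.
Assume first that |x + 5| < 2, so |x| < 7. Then |-4x + 24| ≤ 4·7 + 24 = 52.
Hence |(-4x^2 + 4x + 8) + 112| ≤ 52|x + 5| < ε provided |x + 5| < ε/52.
Take δ = min(2, ε/52). Then 0 < |x + 5| < δ gives both |x + 5| < 2 and |x + 5| < ε/52, so |(-4x^2 + 4x + 8) + 112| < ε.

δ = min(2, ε/52)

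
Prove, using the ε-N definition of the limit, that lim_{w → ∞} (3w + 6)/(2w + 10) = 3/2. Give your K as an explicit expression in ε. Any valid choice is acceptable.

K = (9/2)/ε

Let ε > 0. We seek K > 0 such that w > K implies |(3w + 6)/(2w + 10) − (3/2)| < ε.
(3w + 6)/(2w + 10) − (3/2) = (2(3w + 6) − 3(2w + 10)) / (2(2w + 10)) = -18/(2(2w + 10)).
For w > 0 we have 2w + 10 > 2w, so |(3w + 6)/(2w + 10) − (3/2)| = 18/(2(2w + 10)) < 18/(2·2w) = (9/2)/w.
Thus |(3w + 6)/(2w + 10) − (3/2)| < ε whenever w > (9/2)/ε.
Take K = (9/2)/ε. If w > K then |(3w + 6)/(2w + 10) − (3/2)| < (9/2)/w < ε.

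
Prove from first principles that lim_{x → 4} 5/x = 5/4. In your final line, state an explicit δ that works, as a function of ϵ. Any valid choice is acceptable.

δ = min(2, (8/5)ϵ)

Suppose ϵ > 0. We seek δ > 0 such that 0 < |x − 4| < δ implies |5/x − (5/4)| < ϵ.
|5/x − (5/4)| = 5·|4 − x|/(4·|x|) = 5|x − 4|/(4|x|).
Restrict δ ≤ 2. Then |x − 4| < 2 gives |x| > 2, so 4|x| > 8.
Then |5/x − (5/4)| < 5|x − 4|/8, which is < ϵ when |x − 4| < (8/5)ϵ.
Take δ = min(2, (8/5)ϵ). Then 0 < |x − 4| < δ gives both |x − 4| < 2 and |x − 4| < (8/5)ϵ, so |5/x − (5/4)| < ϵ.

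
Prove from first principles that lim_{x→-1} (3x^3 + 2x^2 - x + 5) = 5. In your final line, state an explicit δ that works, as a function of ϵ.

Let ϵ > 0 be given. We want δ > 0 such that 0 < |x + 1| < δ implies |(3x^3 + 2x^2 - x + 5) − 5| < ϵ.
(3x^3 + 2x^2 - x + 5) − 5 = 3x^3 + 2x^2 - x = (x + 1)(3x^2 - x).
So |(3x^3 + 2x^2 - x + 5) − 5| = |x + 1|·|3x^2 - x|.
Require δ ≤ 1. Then |x + 1| < 1 gives |x| < 2, and by the triangle inequality |3x^2 - x| ≤ 3·2^2 + 2 = 14.
Hence |(3x^3 + 2x^2 - x + 5) − 5| ≤ 14|x + 1| < ϵ provided |x + 1| < ϵ/14.
Choosing δ = min(1, ϵ/14) ensures both conditions, hence |(3x^3 + 2x^2 - x + 5) − 5| < ϵ.

δ = min(1, ϵ/14)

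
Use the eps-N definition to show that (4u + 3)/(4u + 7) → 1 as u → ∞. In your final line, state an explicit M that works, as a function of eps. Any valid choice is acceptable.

M = 1/eps

Let eps > 0. We seek M > 0 such that u > M implies |(4u + 3)/(4u + 7) − 1| < eps.
(4u + 3)/(4u + 7) − 1 = (4(4u + 3) − 4(4u + 7)) / (4(4u + 7)) = -16/(4(4u + 7)).
For u > 0 we have 4u + 7 > 4u, so |(4u + 3)/(4u + 7) − 1| = 16/(4(4u + 7)) < 16/(4·4u) = 1/u.
Thus |(4u + 3)/(4u + 7) − 1| < eps whenever u > 1/eps.
Take M = 1/eps. If u > M then |(4u + 3)/(4u + 7) − 1| < 1/u < eps.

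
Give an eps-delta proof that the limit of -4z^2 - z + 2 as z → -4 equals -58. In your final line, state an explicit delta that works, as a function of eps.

delta = min(2, eps/39)

Let eps > 0 be given. We want delta > 0 such that 0 < |z + 4| < delta implies |(-4z^2 - z + 2) + 58| < eps.
(-4z^2 - z + 2) + 58 = -4z^2 - z + 60 = (z + 4)(-4z + 15).
So |(-4z^2 - z + 2) + 58| = |z + 4|·|-4z + 15|.
Assume first that |z + 4| < 2, so |z| < 6. Then |-4z + 15| ≤ 4·6 + 15 = 39.
Hence |(-4z^2 - z + 2) + 58| ≤ 39|z + 4| < eps provided |z + 4| < eps/39.
Take delta = min(2, eps/39). Then 0 < |z + 4| < delta gives both |z + 4| < 2 and |z + 4| < eps/39, so |(-4z^2 - z + 2) + 58| < eps.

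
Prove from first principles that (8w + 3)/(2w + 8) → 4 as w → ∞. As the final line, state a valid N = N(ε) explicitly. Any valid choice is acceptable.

N = (29/2)/ε

Let ε > 0. We seek N > 0 such that w > N implies |(8w + 3)/(2w + 8) − 4| < ε.
(8w + 3)/(2w + 8) − 4 = (2(8w + 3) − 8(2w + 8)) / (2(2w + 8)) = -58/(2(2w + 8)).
For w > 0 we have 2w + 8 > 2w, so |(8w + 3)/(2w + 8) − 4| = 58/(2(2w + 8)) < 58/(2·2w) = (29/2)/w.
Thus |(8w + 3)/(2w + 8) − 4| < ε whenever w > (29/2)/ε.
Take N = (29/2)/ε. If w > N then |(8w + 3)/(2w + 8) − 4| < (29/2)/w < ε.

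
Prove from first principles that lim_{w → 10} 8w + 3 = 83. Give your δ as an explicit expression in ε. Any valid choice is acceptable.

Suppose ε > 0. We need δ > 0 so that 0 < |w − 10| < δ implies |(8w + 3) − 83| < ε.
Since (8w + 3) − 83 = 8(w − 10), we have |(8w + 3) − 83| = 8|w − 10|.
So 8|w − 10| < ε exactly when |w − 10| < ε/8.
Take δ = ε/8. If 0 < |w − 10| < δ then |(8w + 3) − 83| = 8|w − 10| < 8·(ε/8) = ε.

δ = ε/8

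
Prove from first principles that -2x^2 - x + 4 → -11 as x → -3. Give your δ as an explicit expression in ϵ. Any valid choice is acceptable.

δ = min(2, ϵ/15)

Let ϵ > 0 be given. We want δ > 0 such that 0 < |x + 3| < δ implies |(-2x^2 - x + 4) + 11| < ϵ.
(-2x^2 - x + 4) + 11 = -2x^2 - x + 15 = (x + 3)(-2x + 5).
So |(-2x^2 - x + 4) + 11| = |x + 3|·|-2x + 5|.
Require δ ≤ 2. Then |x + 3| < 2 gives |x| < 5, and by the triangle inequality |-2x + 5| ≤ 2·5 + 5 = 15.
Hence |(-2x^2 - x + 4) + 11| ≤ 15|x + 3| < ϵ provided |x + 3| < ϵ/15.
Take δ = min(2, ϵ/15). Then 0 < |x + 3| < δ gives both |x + 3| < 2 and |x + 3| < ϵ/15, so |(-2x^2 - x + 4) + 11| < ϵ.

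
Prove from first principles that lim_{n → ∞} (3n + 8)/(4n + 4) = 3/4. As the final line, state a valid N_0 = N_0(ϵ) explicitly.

Fix ϵ > 0. For n ≥ 1, |(3n + 8)/(4n + 4) − (3/4)| = |20|/(4(4n + 4)) = 20/(4(4n + 4)).
Since 4n + 4 ≥ 4n for n ≥ 1, this is ≤ 20/(4·4n) = (5/4)/n.
So |(3n + 8)/(4n + 4) − (3/4)| < ϵ whenever n > (5/4)/ϵ.
Take N_0 = (5/4)/ϵ. If n > N_0 then |(3n + 8)/(4n + 4) − (3/4)| ≤ (5/4)/n < ϵ.

N_0 = (5/4)/ϵ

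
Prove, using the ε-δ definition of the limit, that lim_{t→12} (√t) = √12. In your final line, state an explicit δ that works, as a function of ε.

δ = min(12, √12·ε)

Fix ε > 0. We want δ > 0 such that 0 < |t − 12| < δ implies |√t − √12| < ε.
Rationalise: √t − √12 = (t − 12)/(√t + √12), so |√t − √12| = |t − 12|/(√t + √12).
Restrict δ ≤ 12 so that |t − 12| < 12 forces t > 0, and then √t + √12 > √12.
Hence |√t − √12| < |t − 12|/√12, which is < ε once |t − 12| < √12·ε.
Take δ = min(12, √12·ε). If 0 < |t − 12| < δ then t > 0 and |√t − √12| < |t − 12|/√12 < ε.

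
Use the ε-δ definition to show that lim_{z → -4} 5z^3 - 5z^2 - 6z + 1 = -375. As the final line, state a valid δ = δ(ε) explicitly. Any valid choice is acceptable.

Let ε > 0 be given. We want δ > 0 such that 0 < |z + 4| < δ implies |(5z^3 - 5z^2 - 6z + 1) + 375| < ε.
(5z^3 - 5z^2 - 6z + 1) + 375 = 5z^3 - 5z^2 - 6z + 376 = (z + 4)(5z^2 - 25z + 94).
So |(5z^3 - 5z^2 - 6z + 1) + 375| = |z + 4|·|5z^2 - 25z + 94|.
Require δ ≤ 1. Then |z + 4| < 1 gives |z| < 5, and by the triangle inequality |5z^2 - 25z + 94| ≤ 5·5^2 + 25·5 + 94 = 344.
Hence |(5z^3 - 5z^2 - 6z + 1) + 375| ≤ 344|z + 4| < ε provided |z + 4| < ε/344.
Take δ = min(1, ε/344). Then 0 < |z + 4| < δ gives both |z + 4| < 1 and |z + 4| < ε/344, so |(5z^3 - 5z^2 - 6z + 1) + 375| < ε.

δ = min(1, ε/344)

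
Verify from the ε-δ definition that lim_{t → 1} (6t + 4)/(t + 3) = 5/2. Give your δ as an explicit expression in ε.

Let ε > 0 be given. We want δ > 0 with 0 < |t − 1| < δ ⇒ |(6t + 4)/(t + 3) − (5/2)| < ε.
Combining over a common denominator, (6t + 4)/(t + 3) − (5/2) = [(6t + 4)·4 − 10·(t + 3)] / [4·(t + 3)] = 14(t − 1) / (4(t + 3)).
So |(6t + 4)/(t + 3) − (5/2)| = 14|t − 1| / (4·|t + 3|).
Restrict δ ≤ 2. Then |t − 1| < 2 gives |t + 3| = |(t − 1) + 4| ≥ 4 − 2 = 2.
Hence |(6t + 4)/(t + 3) − (5/2)| < 14|t − 1|/(4·2) = (7/4)|t − 1|, which is < ε once |t − 1| < (4/7)ε.
Take δ = min(2, (4/7)ε). Then 0 < |t − 1| < δ forces both bounds, so |(6t + 4)/(t + 3) − (5/2)| < ε.

δ = min(2, (4/7)ε)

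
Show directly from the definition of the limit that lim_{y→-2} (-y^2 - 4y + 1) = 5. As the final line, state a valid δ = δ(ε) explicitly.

Suppose ε > 0. We want δ > 0 such that 0 < |y + 2| < δ implies |(-y^2 - 4y + 1) − 5| < ε.
(-y^2 - 4y + 1) − 5 = -y^2 - 4y - 4 = (y + 2)(-y - 2).
So |(-y^2 - 4y + 1) − 5| = |y + 2|·|-y - 2|.
Assume first that |y + 2| < 1, so |y| < 3. Then |-y - 2| ≤ 3 + 2 = 5.
Hence |(-y^2 - 4y + 1) − 5| ≤ 5|y + 2| < ε provided |y + 2| < ε/5.
Choosing δ = min(1, ε/5) ensures both conditions, hence |(-y^2 - 4y + 1) − 5| < ε.

δ = min(1, ε/5)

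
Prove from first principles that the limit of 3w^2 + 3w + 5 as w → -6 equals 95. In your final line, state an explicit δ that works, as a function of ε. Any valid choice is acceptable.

Let ε > 0. We want δ > 0 such that 0 < |w + 6| < δ implies |(3w^2 + 3w + 5) − 95| < ε.
(3w^2 + 3w + 5) − 95 = 3w^2 + 3w - 90 = (w + 6)(3w - 15).
So |(3w^2 + 3w + 5) − 95| = |w + 6|·|3w - 15|.
Assume first that |w + 6| < 1, so |w| < 7. Then |3w - 15| ≤ 3·7 + 15 = 36.
Hence |(3w^2 + 3w + 5) − 95| ≤ 36|w + 6| < ε provided |w + 6| < ε/36.
Take δ = min(1, ε/36). Then 0 < |w + 6| < δ gives both |w + 6| < 1 and |w + 6| < ε/36, so |(3w^2 + 3w + 5) − 95| < ε.

δ = min(1, ε/36)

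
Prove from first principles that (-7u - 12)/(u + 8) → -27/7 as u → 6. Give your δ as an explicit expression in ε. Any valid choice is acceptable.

Let ε > 0. We want δ > 0 with 0 < |u − 6| < δ ⇒ |(-7u - 12)/(u + 8) + 27/7| < ε.
Combining over a common denominator, (-7u - 12)/(u + 8) + 27/7 = [(-7u - 12)·14 − (-54)·(u + 8)] / [14·(u + 8)] = -44(u − 6) / (14(u + 8)).
So |(-7u - 12)/(u + 8) + 27/7| = 44|u − 6| / (14·|u + 8|).
Restrict δ ≤ 7. Then |u − 6| < 7 gives |u + 8| = |(u − 6) + 14| ≥ 14 − 7 = 7.
Hence |(-7u - 12)/(u + 8) + 27/7| < 44|u − 6|/(14·7) = (22/49)|u − 6|, which is < ε once |u − 6| < (49/22)ε.
Take δ = min(7, (49/22)ε). Then 0 < |u − 6| < δ forces both bounds, so |(-7u - 12)/(u + 8) + 27/7| < ε.

δ = min(7, (49/22)ε)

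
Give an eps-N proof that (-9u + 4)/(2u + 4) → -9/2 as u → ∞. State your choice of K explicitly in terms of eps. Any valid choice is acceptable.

K = 11/eps

Let eps > 0 be given. We seek K > 0 such that u > K implies |(-9u + 4)/(2u + 4) + 9/2| < eps.
(-9u + 4)/(2u + 4) + 9/2 = (2(-9u + 4) − (-9)(2u + 4)) / (2(2u + 4)) = 44/(2(2u + 4)).
For u > 0 we have 2u + 4 > 2u, so |(-9u + 4)/(2u + 4) + 9/2| = 44/(2(2u + 4)) < 44/(2·2u) = 11/u.
Thus |(-9u + 4)/(2u + 4) + 9/2| < eps whenever u > 11/eps.
Take K = 11/eps. If u > K then |(-9u + 4)/(2u + 4) + 9/2| < 11/u < eps.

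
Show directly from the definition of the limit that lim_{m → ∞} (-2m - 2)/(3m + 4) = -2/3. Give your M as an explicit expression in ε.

M = (2/9)/ε

Let ε > 0. For m ≥ 1, |(-2m - 2)/(3m + 4) + 2/3| = |2|/(3(3m + 4)) = 2/(3(3m + 4)).
Since 3m + 4 ≥ 3m for m ≥ 1, this is ≤ 2/(3·3m) = (2/9)/m.
So |(-2m - 2)/(3m + 4) + 2/3| < ε whenever m > (2/9)/ε.
Take M = (2/9)/ε. If m > M then |(-2m - 2)/(3m + 4) + 2/3| ≤ (2/9)/m < ε.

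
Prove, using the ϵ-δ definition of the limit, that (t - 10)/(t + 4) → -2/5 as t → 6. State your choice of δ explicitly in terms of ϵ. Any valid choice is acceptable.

Suppose ϵ > 0. We want δ > 0 with 0 < |t − 6| < δ ⇒ |(t - 10)/(t + 4) + 2/5| < ϵ.
Combining over a common denominator, (t - 10)/(t + 4) + 2/5 = [(t - 10)·10 − (-4)·(t + 4)] / [10·(t + 4)] = 14(t − 6) / (10(t + 4)).
So |(t - 10)/(t + 4) + 2/5| = 14|t − 6| / (10·|t + 4|).
Require δ ≤ 5, so |t + 4| ≥ |10| − |t − 6| > 10 − 5 = 5.
Hence |(t - 10)/(t + 4) + 2/5| < 14|t − 6|/(10·5) = (7/25)|t − 6|, which is < ϵ once |t − 6| < (25/7)ϵ.
Take δ = min(5, (25/7)ϵ). Then 0 < |t − 6| < δ forces both bounds, so |(t - 10)/(t + 4) + 2/5| < ϵ.

δ = min(5, (25/7)ϵ)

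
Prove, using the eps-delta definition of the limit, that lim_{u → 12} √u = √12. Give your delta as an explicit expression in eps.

delta = min(12, √12·eps)

Suppose eps > 0. We want delta > 0 such that 0 < |u − 12| < delta implies |√u − √12| < eps.
Multiplying by the conjugate, |√u − √12| = |u − 12|/(√u + √12).
Restrict delta ≤ 12 so that |u − 12| < 12 forces u > 0, and then √u + √12 > √12.
Hence |√u − √12| < |u − 12|/√12, which is < eps once |u − 12| < √12·eps.
Take delta = min(12, √12·eps). If 0 < |u − 12| < delta then u > 0 and |√u − √12| < |u − 12|/√12 < eps.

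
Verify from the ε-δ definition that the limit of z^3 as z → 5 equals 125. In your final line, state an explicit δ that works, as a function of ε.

Suppose ε > 0. We seek δ > 0 with 0 < |z − 5| < δ ⇒ |z^3 − 125| < ε.
Factor: z^3 − 125 = (z − 5)(z^2 + 5z + 25), so |z^3 − 125| = |z − 5|·|z^2 + 5z + 25|.
Restrict δ ≤ 1. Then |z − 5| < 1 gives |z| < 6, so by the triangle inequality |z^2 + 5z + 25| ≤ 6^2 + 5·6 + 25 = 91.
Hence |z^3 − 125| ≤ 91|z − 5|, which is < ε once |z − 5| < ε/91.
Take δ = min(1, ε/91). If 0 < |z − 5| < δ then both bounds hold and |z^3 − 125| ≤ 91|z − 5| < 91·(ε/91) = ε.

δ = min(1, ε/91)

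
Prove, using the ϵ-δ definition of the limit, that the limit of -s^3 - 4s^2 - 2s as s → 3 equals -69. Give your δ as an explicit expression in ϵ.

Suppose ϵ > 0. We want δ > 0 such that 0 < |s − 3| < δ implies |(-s^3 - 4s^2 - 2s) + 69| < ϵ.
(-s^3 - 4s^2 - 2s) + 69 = -s^3 - 4s^2 - 2s + 69 = (s − 3)(-s^2 - 7s - 23).
So |(-s^3 - 4s^2 - 2s) + 69| = |s − 3|·|-s^2 - 7s - 23|.
Require δ ≤ 1. Then |s − 3| < 1 gives |s| < 4, and by the triangle inequality |-s^2 - 7s - 23| ≤ 4^2 + 7·4 + 23 = 67.
Hence |(-s^3 - 4s^2 - 2s) + 69| ≤ 67|s − 3| < ϵ provided |s − 3| < ϵ/67.
Choosing δ = min(1, ϵ/67) ensures both conditions, hence |(-s^3 - 4s^2 - 2s) + 69| < ϵ.

δ = min(1, ϵ/67)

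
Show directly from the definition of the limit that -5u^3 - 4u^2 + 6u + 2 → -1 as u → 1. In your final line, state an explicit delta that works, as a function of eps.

Suppose eps > 0. We want delta > 0 such that 0 < |u − 1| < delta implies |(-5u^3 - 4u^2 + 6u + 2) + 1| < eps.
(-5u^3 - 4u^2 + 6u + 2) + 1 = -5u^3 - 4u^2 + 6u + 3 = (u − 1)(-5u^2 - 9u - 3).
So |(-5u^3 - 4u^2 + 6u + 2) + 1| = |u − 1|·|-5u^2 - 9u - 3|.
Require delta ≤ 1. Then |u − 1| < 1 gives |u| < 2, and by the triangle inequality |-5u^2 - 9u - 3| ≤ 5·2^2 + 9·2 + 3 = 41.
Hence |(-5u^3 - 4u^2 + 6u + 2) + 1| ≤ 41|u − 1| < eps provided |u − 1| < eps/41.
Choosing delta = min(1, eps/41) ensures both conditions, hence |(-5u^3 - 4u^2 + 6u + 2) + 1| < eps.

delta = min(1, eps/41)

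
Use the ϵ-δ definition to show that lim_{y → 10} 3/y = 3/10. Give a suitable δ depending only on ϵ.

Suppose ϵ > 0. We seek δ > 0 such that 0 < |y − 10| < δ implies |3/y − (3/10)| < ϵ.
|3/y − (3/10)| = 3·|10 − y|/(10·|y|) = 3|y − 10|/(10|y|).
Require δ ≤ 5 so that |y| > 10 − 5 = 5, hence 10|y| > 50.
Then |3/y − (3/10)| < 3|y − 10|/50, which is < ϵ when |y − 10| < (50/3)ϵ.
Take δ = min(5, (50/3)ϵ). Then 0 < |y − 10| < δ gives both |y − 10| < 5 and |y − 10| < (50/3)ϵ, so |3/y − (3/10)| < ϵ.

δ = min(5, (50/3)ϵ)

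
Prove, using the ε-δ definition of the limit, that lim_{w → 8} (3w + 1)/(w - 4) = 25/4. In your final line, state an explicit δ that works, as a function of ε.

Let ε > 0. We want δ > 0 with 0 < |w − 8| < δ ⇒ |(3w + 1)/(w - 4) − (25/4)| < ε.
Combining over a common denominator, (3w + 1)/(w - 4) − (25/4) = [(3w + 1)·4 − 25·(w - 4)] / [4·(w - 4)] = -13(w − 8) / (4(w - 4)).
So |(3w + 1)/(w - 4) − (25/4)| = 13|w − 8| / (4·|w − 4|).
Restrict δ ≤ 2. Then |w − 8| < 2 gives |w − 4| = |(w − 8) + 4| ≥ 4 − 2 = 2.
Hence |(3w + 1)/(w - 4) − (25/4)| < 13|w − 8|/(4·2) = (13/8)|w − 8|, which is < ε once |w − 8| < (8/13)ε.
Take δ = min(2, (8/13)ε). Then 0 < |w − 8| < δ forces both bounds, so |(3w + 1)/(w - 4) − (25/4)| < ε.

δ = min(2, (8/13)ε)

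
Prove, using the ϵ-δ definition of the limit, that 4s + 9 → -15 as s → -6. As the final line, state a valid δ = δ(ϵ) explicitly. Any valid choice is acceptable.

δ = ϵ/4

Let ϵ > 0. We need δ > 0 so that 0 < |s + 6| < δ implies |(4s + 9) + 15| < ϵ.
Since (4s + 9) + 15 = 4(s + 6), we have |(4s + 9) + 15| = 4|s + 6|.
So 4|s + 6| < ϵ exactly when |s + 6| < ϵ/4.
Take δ = ϵ/4. If 0 < |s + 6| < δ then |(4s + 9) + 15| = 4|s + 6| < 4·(ϵ/4) = ϵ.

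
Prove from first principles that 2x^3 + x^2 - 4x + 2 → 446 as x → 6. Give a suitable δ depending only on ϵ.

δ = min(1, ϵ/263)

Fix ϵ > 0. We want δ > 0 such that 0 < |x − 6| < δ implies |(2x^3 + x^2 - 4x + 2) − 446| < ϵ.
(2x^3 + x^2 - 4x + 2) − 446 = 2x^3 + x^2 - 4x - 444 = (x − 6)(2x^2 + 13x + 74).
So |(2x^3 + x^2 - 4x + 2) − 446| = |x − 6|·|2x^2 + 13x + 74|.
Require δ ≤ 1. Then |x − 6| < 1 gives |x| < 7, and by the triangle inequality |2x^2 + 13x + 74| ≤ 2·7^2 + 13·7 + 74 = 263.
Hence |(2x^3 + x^2 - 4x + 2) − 446| ≤ 263|x − 6| < ϵ provided |x − 6| < ϵ/263.
Take δ = min(1, ϵ/263). Then 0 < |x − 6| < δ gives both |x − 6| < 1 and |x − 6| < ϵ/263, so |(2x^3 + x^2 - 4x + 2) − 446| < ϵ.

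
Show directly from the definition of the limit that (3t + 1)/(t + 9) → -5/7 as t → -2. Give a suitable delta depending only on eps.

delta = min(7/2, (49/52)eps)

Let eps > 0 be given. We want delta > 0 with 0 < |t + 2| < delta ⇒ |(3t + 1)/(t + 9) + 5/7| < eps.
Combining over a common denominator, (3t + 1)/(t + 9) + 5/7 = [(3t + 1)·7 − (-5)·(t + 9)] / [7·(t + 9)] = 26(t + 2) / (7(t + 9)).
So |(3t + 1)/(t + 9) + 5/7| = 26|t + 2| / (7·|t + 9|).
Require delta ≤ 7/2, so |t + 9| ≥ |7| − |t + 2| > 7 − 7/2 = 7/2.
Hence |(3t + 1)/(t + 9) + 5/7| < 26|t + 2|/(7·(7/2)) = (52/49)|t + 2|, which is < eps once |t + 2| < (49/52)eps.
Take delta = min(7/2, (49/52)eps). Then 0 < |t + 2| < delta forces both bounds, so |(3t + 1)/(t + 9) + 5/7| < eps.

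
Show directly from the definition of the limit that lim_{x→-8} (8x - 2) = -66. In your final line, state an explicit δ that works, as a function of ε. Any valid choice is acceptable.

Let ε > 0. We need δ > 0 so that 0 < |x + 8| < δ implies |(8x - 2) + 66| < ε.
Since (8x - 2) + 66 = 8(x + 8), we have |(8x - 2) + 66| = 8|x + 8|.
Thus it suffices that |x + 8| < ε/8.
Choosing δ = ε/8 gives |(8x - 2) + 66| = 8|x + 8| < ε whenever |x + 8| < δ.

δ = ε/8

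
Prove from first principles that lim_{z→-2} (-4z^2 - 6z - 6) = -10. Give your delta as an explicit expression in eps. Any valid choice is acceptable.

Fix eps > 0. We want delta > 0 such that 0 < |z + 2| < delta implies |(-4z^2 - 6z - 6) + 10| < eps.
(-4z^2 - 6z - 6) + 10 = -4z^2 - 6z + 4 = (z + 2)(-4z + 2).
So |(-4z^2 - 6z - 6) + 10| = |z + 2|·|-4z + 2|.
Require delta ≤ 1. Then |z + 2| < 1 gives |z| < 3, and by the triangle inequality |-4z + 2| ≤ 4·3 + 2 = 14.
Hence |(-4z^2 - 6z - 6) + 10| ≤ 14|z + 2| < eps provided |z + 2| < eps/14.
Choosing delta = min(1, eps/14) ensures both conditions, hence |(-4z^2 - 6z - 6) + 10| < eps.

delta = min(1, eps/14)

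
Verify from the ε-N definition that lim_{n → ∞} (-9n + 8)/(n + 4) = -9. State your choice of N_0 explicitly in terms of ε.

N_0 = 44/ε

Suppose ε > 0. For n ≥ 1, |(-9n + 8)/(n + 4) + 9| = |44|/((n + 4)) = 44/((n + 4)).
Since n + 4 ≥ n for n ≥ 1, this is ≤ 44/(n) = 44/n.
So |(-9n + 8)/(n + 4) + 9| < ε whenever n > 44/ε.
Take N_0 = 44/ε. If n > N_0 then |(-9n + 8)/(n + 4) + 9| ≤ 44/n < ε.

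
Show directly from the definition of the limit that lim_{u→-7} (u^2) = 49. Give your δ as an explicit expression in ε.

δ = min(1, ε/15)

Fix ε > 0. We seek δ > 0 with 0 < |u + 7| < δ ⇒ |u^2 − 49| < ε.
Factor: u^2 − 49 = (u + 7)(u - 7), so |u^2 − 49| = |u + 7|·|u - 7|.
Restrict δ ≤ 1. Then |u + 7| < 1 gives |u| < 8, so by the triangle inequality |u - 7| ≤ 8 + 7 = 15.
Hence |u^2 − 49| ≤ 15|u + 7|, which is < ε once |u + 7| < ε/15.
Take δ = min(1, ε/15). If 0 < |u + 7| < δ then both bounds hold and |u^2 − 49| ≤ 15|u + 7| < 15·(ε/15) = ε.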